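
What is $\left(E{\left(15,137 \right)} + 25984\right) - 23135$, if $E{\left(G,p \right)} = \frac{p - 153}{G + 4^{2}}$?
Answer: $\frac{88303}{31} \approx 2848.5$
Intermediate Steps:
$E{\left(G,p \right)} = \frac{-153 + p}{16 + G}$ ($E{\left(G,p \right)} = \frac{-153 + p}{G + 16} = \frac{-153 + p}{16 + G}$)
$\left(E{\left(15,137 \right)} + 25984\right) - 23135 = \left(\frac{-153 + 137}{16 + 15} + 25984\right) - 23135 = \left(\frac{1}{31} \left(-16\right) + 25984\right) - 23135 = \left(- \frac{16}{31} + 25984\right) - 23135 = \frac{805488}{31} - 23135 = \frac{88303}{31}$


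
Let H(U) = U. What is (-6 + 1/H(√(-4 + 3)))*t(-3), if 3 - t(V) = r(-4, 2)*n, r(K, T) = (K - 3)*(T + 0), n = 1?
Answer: -102 - 17*I ≈ -102.0 - 17.0*I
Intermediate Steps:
r(K, T) = T*(-3 + K) (r(K, T) = (-3 + K)*T = T*(-3 + K))
t(V) = 17 (t(V) = 3 - 2*(-3 - 4) = 3 - 2*(-7) = 3 - (-14) = 3 - 1*(-14) = 3 + 14 = 17)
(-6 + 1/H(√(-4 + 3)))*t(-3) = (-6 + 1/(√(-4 + 3)))*17 = (-6 + 1/(√(-1)))*17 = (-6 + 1/I)*17 = (-6 - I)*17 = -102 - 17*I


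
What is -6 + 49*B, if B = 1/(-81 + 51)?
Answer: -229/30 ≈ -7.6333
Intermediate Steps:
B = -1/30 (B = 1/(-30) = -1/30 ≈ -0.033333)
-6 + 49*B = -6 + 49*(-1/30) = -6 - 49/30 = -229/30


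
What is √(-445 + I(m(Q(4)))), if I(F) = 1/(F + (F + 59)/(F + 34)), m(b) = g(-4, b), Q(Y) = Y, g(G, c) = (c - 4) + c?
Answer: I*√20561955/215 ≈ 21.091*I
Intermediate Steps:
g(G, c) = -4 + 2*c (g(G, c) = (-4 + c) + c = -4 + 2*c)
m(b) = -4 + 2*b
I(F) = 1/(F + (59 + F)/(34 + F))
√(-445 + I(m(Q(4)))) = √(-445 + (34 + (-4 + 2*4))/(59 + (-4 + 2*4)² + 35*(-4 + 2*4))) = √(-445 + (34 + (-4 + 8))/(59 + (-4 + 8)² + 35*(-4 + 8))) = √(-445 + (34 + 4)/(59 + 4² + 35*4)) = √(-445 + 38/(59 + 16 + 140)) = √(-445 + 38/215) = √(-95637/215) = I*√20561955/215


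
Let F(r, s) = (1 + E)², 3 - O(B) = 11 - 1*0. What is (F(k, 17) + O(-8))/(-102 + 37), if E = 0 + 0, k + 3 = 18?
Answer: 7/65 ≈ 0.10769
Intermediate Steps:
k = 15 (k = -3 + 18 = 15)
E = 0
O(B) = -8 (O(B) = 3 - (11 - 1*0) = 3 - (11 + 0) = 3 - 1*11 = 3 - 11 = -8)
F(r, s) = 1 (F(r, s) = (1 + 0)² = 1² = 1)
(F(k, 17) + O(-8))/(-102 + 37) = (1 - 8)/(-102 + 37) = -7/(-65) = -7*(-1/65) = 7/65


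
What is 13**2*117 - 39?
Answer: 19734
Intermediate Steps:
13**2*117 - 39 = 169*117 - 39 = 19773 - 39 = 19734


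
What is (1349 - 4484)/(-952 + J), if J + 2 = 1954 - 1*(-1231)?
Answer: -3135/2231 ≈ -1.4052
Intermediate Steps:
J = 3183 (J = -2 + (1954 - 1*(-1231)) = -2 + (1954 + 1231) = -2 + 3185 = 3183)
(1349 - 4484)/(-952 + J) = (1349 - 4484)/(-952 + 3183) = -3135/2231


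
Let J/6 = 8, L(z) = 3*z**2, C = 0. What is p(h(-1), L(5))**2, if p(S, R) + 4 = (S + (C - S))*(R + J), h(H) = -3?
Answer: 16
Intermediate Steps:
J = 48 (J = 6*8 = 48)
p(S, R) = -4 (p(S, R) = -4 + (S + (0 - S))*(R + 48) = -4 + (S - S)*(48 + R) = -4 + 0*(48 + R) = -4 + 0 = -4)
p(h(-1), L(5))**2 = (-4)**2 = 16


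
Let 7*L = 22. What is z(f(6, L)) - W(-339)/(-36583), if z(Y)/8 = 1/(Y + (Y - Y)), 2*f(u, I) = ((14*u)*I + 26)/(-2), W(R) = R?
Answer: -634483/5304535 ≈ -0.11961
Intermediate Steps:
L = 22/7 (L = (⅐)*22 = 22/7 ≈ 3.1429)
f(u, I) = -13/2 - 7*I*u/2 (f(u, I) = (((14*u)*I + 26)/(-2))/2 = ((14*I*u + 26)*(-½))/2 = ((26 + 14*I*u)*(-½))/2 = (-13 - 7*I*u)/2 = -13/2 - 7*I*u/2)
z(Y) = 8/Y (z(Y) = 8/(Y + (Y - Y)) = 8/(Y + 0) = 8/Y)
z(f(6, L)) - W(-339)/(-36583) = 8/(-13/2 - 7/2*22/7*6) - (-339)/(-36583) = 8/(-13/2 - 66) - (-339)*(-1)/36583 = 8/(-145/2) - 1*339/36583 = 8*(-2/145) - 339/36583 = -16/145 - 339/36583 = -634483/5304535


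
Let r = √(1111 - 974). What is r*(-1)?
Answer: -√137 ≈ -11.705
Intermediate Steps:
r = √137 ≈ 11.705
r*(-1) = √137*(-1) = -√137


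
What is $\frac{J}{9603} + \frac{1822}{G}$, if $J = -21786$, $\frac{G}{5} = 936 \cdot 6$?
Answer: $- \frac{33014123}{14980680} \approx -2.2038$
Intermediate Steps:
$G = 28080$ ($G = 5 \cdot 936 \cdot 6 = 5 \cdot 5616 = 28080$)
$\frac{J}{9603} + \frac{1822}{G} = - \frac{21786}{9603} + \frac{1822}{28080} = \left(-21786\right) \frac{1}{9603} + 1822 \cdot \frac{1}{28080} = - \frac{7262}{3201} + \frac{911}{14040} = - \frac{33014123}{14980680}$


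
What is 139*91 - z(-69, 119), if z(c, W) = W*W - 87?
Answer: -1425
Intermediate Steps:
z(c, W) = -87 + W**2 (z(c, W) = W**2 - 87 = -87 + W**2)
139*91 - z(-69, 119) = 139*91 - (-87 + 119**2) = 12649 - (-87 + 14161) = 12649 - 1*14074 = 12649 - 14074 = -1425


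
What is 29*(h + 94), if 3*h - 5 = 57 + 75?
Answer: 12151/3 ≈ 4050.3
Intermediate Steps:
h = 137/3 (h = 5/3 + (57 + 75)/3 = 5/3 + (⅓)*132 = 5/3 + 44 = 137/3 ≈ 45.667)
29*(h + 94) = 29*(137/3 + 94) = 29*(419/3) = 12151/3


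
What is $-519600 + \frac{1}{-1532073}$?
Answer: $- \frac{796065130801}{1532073} \approx -5.196 \cdot 10^{5}$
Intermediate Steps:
$-519600 + \frac{1}{-1532073} = -519600 - \frac{1}{1532073} = - \frac{796065130801}{1532073}$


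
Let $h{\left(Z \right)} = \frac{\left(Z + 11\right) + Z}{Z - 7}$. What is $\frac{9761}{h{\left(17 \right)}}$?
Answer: $\frac{19522}{9} \approx 2169.1$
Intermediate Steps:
$h{\left(Z \right)} = \frac{11 + 2 Z}{-7 + Z}$ ($h{\left(Z \right)} = \frac{\left(11 + Z\right) + Z}{-7 + Z} = \frac{11 + 2 Z}{-7 + Z}$)
$\frac{9761}{h{\left(17 \right)}} = \frac{9761}{\frac{1}{-7 + 17} \left(11 + 2 \cdot 17\right)} = \frac{9761}{\frac{1}{10} \left(11 + 34\right)} = \frac{9761}{\frac{1}{10} \cdot 45} = \frac{9761}{\frac{9}{2}} = 9761 \cdot \frac{2}{9} = \frac{19522}{9}$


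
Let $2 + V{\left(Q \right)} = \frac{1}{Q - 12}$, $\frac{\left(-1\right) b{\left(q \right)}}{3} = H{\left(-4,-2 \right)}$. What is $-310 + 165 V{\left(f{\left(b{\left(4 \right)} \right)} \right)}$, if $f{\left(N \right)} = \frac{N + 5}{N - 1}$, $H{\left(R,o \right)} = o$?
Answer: $- \frac{32185}{49} \approx -656.84$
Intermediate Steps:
$b{\left(q \right)} = 6$ ($b{\left(q \right)} = \left(-3\right) \left(-2\right) = 6$)
$f{\left(N \right)} = \frac{5 + N}{-1 + N}$
$V{\left(Q \right)} = -2 + \frac{1}{-12 + Q}$ ($V{\left(Q \right)} = -2 + \frac{1}{Q - 12} = -2 + \frac{1}{-12 + Q}$)
$-310 + 165 V{\left(f{\left(b{\left(4 \right)} \right)} \right)} = -310 + 165 \frac{25 - 2 \frac{5 + 6}{-1 + 6}}{-12 + \frac{5 + 6}{-1 + 6}} = -310 + 165 \frac{25 - 2 \cdot \frac{1}{5} \cdot 11}{-12 + \frac{1}{5} \cdot 11} = -310 + 165 \frac{25 - \frac{22}{5}}{-12 + \frac{11}{5}} = -310 + 165 \frac{25 - \frac{22}{5}}{- \frac{49}{5}} = -310 + 165 \left(\left(- \frac{5}{49}\right) \frac{103}{5}\right) = -310 + 165 \left(- \frac{103}{49}\right) = -310 - \frac{16995}{49} = - \frac{32185}{49}$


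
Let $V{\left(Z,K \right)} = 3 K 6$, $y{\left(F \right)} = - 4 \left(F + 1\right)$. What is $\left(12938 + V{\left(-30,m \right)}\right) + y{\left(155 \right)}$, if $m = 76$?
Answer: $13682$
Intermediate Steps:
$y{\left(F \right)} = -4 - 4 F$ ($y{\left(F \right)} = - 4 \left(1 + F\right) = -4 - 4 F$)
$V{\left(Z,K \right)} = 18 K$
$\left(12938 + V{\left(-30,m \right)}\right) + y{\left(155 \right)} = \left(12938 + 18 \cdot 76\right) - 624 = \left(12938 + 1368\right) - 624 = 14306 - 624 = 13682$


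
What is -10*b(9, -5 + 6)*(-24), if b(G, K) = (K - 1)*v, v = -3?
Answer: 0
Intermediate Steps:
b(G, K) = 3 - 3*K (b(G, K) = (K - 1)*(-3) = (-1 + K)*(-3) = 3 - 3*K)
-10*b(9, -5 + 6)*(-24) = -10*(3 - 3*(-5 + 6))*(-24) = -10*(3 - 3*1)*(-24) = -10*(3 - 3)*(-24) = -10*0*(-24) = 0*(-24) = 0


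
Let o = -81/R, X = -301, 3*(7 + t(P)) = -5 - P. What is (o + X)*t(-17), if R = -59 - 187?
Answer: 73965/82 ≈ 902.01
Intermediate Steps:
t(P) = -26/3 - P/3 (t(P) = -7 + (-5 - P)/3 = -7 + (-5/3 - P/3) = -26/3 - P/3)
R = -246
o = 27/82 (o = -81/(-246) = -81*(-1/246) = 27/82 ≈ 0.32927)
(o + X)*t(-17) = (27/82 - 301)*(-26/3 - 1/3*(-17)) = -24655*(-26/3 + 17/3)/82 = -24655/82*(-3) = 73965/82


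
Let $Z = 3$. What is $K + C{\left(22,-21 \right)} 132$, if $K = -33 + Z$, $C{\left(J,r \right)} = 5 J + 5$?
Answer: $15150$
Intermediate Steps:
$C{\left(J,r \right)} = 5 + 5 J$
$K = -30$ ($K = -33 + 3 = -30$)
$K + C{\left(22,-21 \right)} 132 = -30 + \left(5 + 5 \cdot 22\right) 132 = -30 + \left(5 + 110\right) 132 = -30 + 115 \cdot 132 = -30 + 15180 = 15150$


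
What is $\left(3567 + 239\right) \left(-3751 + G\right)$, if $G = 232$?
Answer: $-13393314$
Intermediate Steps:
$\left(3567 + 239\right) \left(-3751 + G\right) = \left(3567 + 239\right) \left(-3751 + 232\right) = 3806 \left(-3519\right) = -13393314$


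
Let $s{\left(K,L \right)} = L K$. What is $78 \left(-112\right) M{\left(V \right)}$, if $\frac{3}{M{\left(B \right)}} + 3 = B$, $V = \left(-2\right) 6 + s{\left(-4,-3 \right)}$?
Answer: $8736$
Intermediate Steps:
$s{\left(K,L \right)} = K L$
$V = 0$ ($V = \left(-2\right) 6 - -12 = -12 + 12 = 0$)
$M{\left(B \right)} = \frac{3}{-3 + B}$
$78 \left(-112\right) M{\left(V \right)} = 78 \left(-112\right) \frac{3}{-3 + 0} = - 8736 \frac{3}{-3} = - 8736 \cdot 3 \left(- \frac{1}{3}\right) = \left(-8736\right) \left(-1\right) = 8736$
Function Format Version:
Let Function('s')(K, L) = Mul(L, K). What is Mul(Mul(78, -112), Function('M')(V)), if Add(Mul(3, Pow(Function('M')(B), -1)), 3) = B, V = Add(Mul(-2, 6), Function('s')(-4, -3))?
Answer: 8736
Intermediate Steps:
Function('s')(K, L) = Mul(K, L)
V = 0 (V = Add(Mul(-2, 6), Mul(-4, -3)) = Add(-12, 12) = 0)
Function('M')(B) = Mul(3, Pow(Add(-3, B), -1))
Mul(Mul(78, -112), Function('M')(V)) = Mul(Mul(78, -112), Mul(3, Pow(Add(-3, 0), -1))) = Mul(-8736, Mul(3, Pow(-3, -1))) = Mul(-8736, Mul(3, Rational(-1, 3))) = Mul(-8736, -1) = 8736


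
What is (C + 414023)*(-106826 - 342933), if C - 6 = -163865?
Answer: -112513510476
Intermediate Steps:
C = -163859 (C = 6 - 163865 = -163859)
(C + 414023)*(-106826 - 342933) = (-163859 + 414023)*(-106826 - 342933) = 250164*(-449759) = -112513510476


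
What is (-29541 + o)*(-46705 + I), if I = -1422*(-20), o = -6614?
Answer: 660371075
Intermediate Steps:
I = 28440
(-29541 + o)*(-46705 + I) = (-29541 - 6614)*(-46705 + 28440) = -36155*(-18265) = 660371075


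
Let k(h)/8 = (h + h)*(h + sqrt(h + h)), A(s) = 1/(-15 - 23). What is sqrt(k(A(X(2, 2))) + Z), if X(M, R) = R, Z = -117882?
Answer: sqrt(-42555398 - 8*I*sqrt(19))/19 ≈ 0.00014067 - 343.34*I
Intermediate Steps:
A(s) = -1/38 (A(s) = 1/(-38) = -1/38)
k(h) = 16*h*(h + sqrt(2)*sqrt(h)) (k(h) = 8*((h + h)*(h + sqrt(h + h))) = 8*((2*h)*(h + sqrt(2*h))) = 8*((2*h)*(h + sqrt(2)*sqrt(h))) = 8*(2*h*(h + sqrt(2)*sqrt(h))) = 16*h*(h + sqrt(2)*sqrt(h)))
sqrt(k(A(X(2, 2))) + Z) = sqrt((16*(-1/38)**2 + 16*sqrt(2)*(-1/38)**(3/2)) - 117882) = sqrt((16*(1/1444) + 16*sqrt(2)*(-I*sqrt(38)/1444)) - 117882) = sqrt((4/361 - 8*I*sqrt(19)/361) - 117882) = sqrt(-42555398/361 - 8*I*sqrt(19)/361)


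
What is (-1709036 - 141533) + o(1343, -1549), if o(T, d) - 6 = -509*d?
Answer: -1062122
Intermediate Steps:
o(T, d) = 6 - 509*d
(-1709036 - 141533) + o(1343, -1549) = (-1709036 - 141533) + (6 - 509*(-1549)) = -1850569 + (6 + 788441) = -1850569 + 788447 = -1062122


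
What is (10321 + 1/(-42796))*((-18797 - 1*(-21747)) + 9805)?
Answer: 5633851803825/42796 ≈ 1.3164e+8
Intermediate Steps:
(10321 + 1/(-42796))*((-18797 - 1*(-21747)) + 9805) = (10321 - 1/42796)*((-18797 + 21747) + 9805) = 441697515*(2950 + 9805)/42796 = (441697515/42796)*12755 = 5633851803825/42796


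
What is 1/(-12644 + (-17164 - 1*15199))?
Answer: -1/45007 ≈ -2.2219e-5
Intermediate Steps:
1/(-12644 + (-17164 - 1*15199)) = 1/(-12644 + (-17164 - 15199)) = 1/(-12644 - 32363) = 1/(-45007) = -1/45007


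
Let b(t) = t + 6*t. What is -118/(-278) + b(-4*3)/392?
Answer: 409/1946 ≈ 0.21017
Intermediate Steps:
b(t) = 7*t
-118/(-278) + b(-4*3)/392 = -118/(-278) + (7*(-4*3))/392 = -118*(-1/278) + (7*(-12))*(1/392) = 59/139 - 84*1/392 = 59/139 - 3/14 = 409/1946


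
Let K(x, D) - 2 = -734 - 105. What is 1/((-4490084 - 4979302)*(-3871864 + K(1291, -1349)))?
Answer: 1/36672100631586 ≈ 2.7269e-14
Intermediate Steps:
K(x, D) = -837 (K(x, D) = 2 + (-734 - 105) = 2 - 839 = -837)
1/((-4490084 - 4979302)*(-3871864 + K(1291, -1349))) = 1/((-4490084 - 4979302)*(-3871864 - 837)) = 1/(-9469386*(-3872701)) = 1/36672100631586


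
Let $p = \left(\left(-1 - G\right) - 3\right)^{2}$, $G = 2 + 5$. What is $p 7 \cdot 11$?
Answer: $9317$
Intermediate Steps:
$G = 7$
$p = 121$ ($p = \left(\left(-1 - 7\right) - 3\right)^{2} = \left(-8 - 3\right)^{2} = \left(-11\right)^{2} = 121$)
$p 7 \cdot 11 = 121 \cdot 7 \cdot 11 = 847 \cdot 11 = 9317$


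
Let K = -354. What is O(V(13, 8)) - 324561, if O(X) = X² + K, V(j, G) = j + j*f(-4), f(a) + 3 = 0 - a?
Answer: -324239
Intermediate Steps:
f(a) = -3 - a (f(a) = -3 + (0 - a) = -3 - a)
V(j, G) = 2*j (V(j, G) = j + j*(-3 - 1*(-4)) = j + j*(-3 + 4) = j + j*1 = j + j = 2*j)
O(X) = -354 + X² (O(X) = X² - 354 = -354 + X²)
O(V(13, 8)) - 324561 = (-354 + (2*13)²) - 324561 = (-354 + 26²) - 324561 = (-354 + 676) - 324561 = 322 - 324561 = -324239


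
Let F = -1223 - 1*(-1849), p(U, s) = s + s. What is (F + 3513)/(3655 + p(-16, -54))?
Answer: 4139/3547 ≈ 1.1669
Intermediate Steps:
p(U, s) = 2*s
F = 626 (F = -1223 + 1849 = 626)
(F + 3513)/(3655 + p(-16, -54)) = (626 + 3513)/(3655 + 2*(-54)) = 4139/(3655 - 108) = 4139/3547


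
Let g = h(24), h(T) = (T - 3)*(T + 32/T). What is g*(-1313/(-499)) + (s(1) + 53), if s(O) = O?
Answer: 725462/499 ≈ 1453.8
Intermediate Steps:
h(T) = (-3 + T)*(T + 32/T)
g = 532 (g = 32 + 24² - 96/24 - 3*24 = 32 + 576 - 96*1/24 - 72 = 32 + 576 - 4 - 72 = 532)
g*(-1313/(-499)) + (s(1) + 53) = 532*(-1313/(-499)) + (1 + 53) = 532*(-1313*(-1/499)) + 54 = 532*(1313/499) + 54 = 698516/499 + 54 = 725462/499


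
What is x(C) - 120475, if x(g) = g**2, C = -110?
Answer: -108375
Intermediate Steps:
x(C) - 120475 = (-110)**2 - 120475 = 12100 - 120475 = -108375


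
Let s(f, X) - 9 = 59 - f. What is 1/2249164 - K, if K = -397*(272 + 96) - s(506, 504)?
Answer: 327608729913/2249164 ≈ 1.4566e+5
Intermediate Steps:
s(f, X) = 68 - f (s(f, X) = 9 + (59 - f) = 68 - f)
K = -145658 (K = -397*(272 + 96) - (68 - 1*506) = -397*368 - (68 - 506) = -146096 - 1*(-438) = -146096 + 438 = -145658)
1/2249164 - K = 1/2249164 - 1*(-145658) = 1/2249164 + 145658 = 327608729913/2249164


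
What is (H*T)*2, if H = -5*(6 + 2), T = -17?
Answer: 1360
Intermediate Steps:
H = -40 (H = -5*8 = -40)
(H*T)*2 = -40*(-17)*2 = 680*2 = 1360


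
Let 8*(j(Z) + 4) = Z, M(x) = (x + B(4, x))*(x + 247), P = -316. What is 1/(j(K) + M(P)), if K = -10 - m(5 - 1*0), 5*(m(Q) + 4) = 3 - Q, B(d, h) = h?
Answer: 10/436033 ≈ 2.2934e-5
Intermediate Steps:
m(Q) = -17/5 - Q/5 (m(Q) = -4 + (3 - Q)/5 = -4 + (⅗ - Q/5) = -17/5 - Q/5)
K = -28/5 (K = -10 - (-17/5 - (5 - 1*0)/5) = -10 - (-17/5 - (5 + 0)/5) = -10 - (-17/5 - ⅕*5) = -10 - (-17/5 - 1) = -10 - 1*(-22/5) = -10 + 22/5 = -28/5 ≈ -5.6000)
M(x) = 2*x*(247 + x) (M(x) = (x + x)*(x + 247) = (2*x)*(247 + x) = 2*x*(247 + x))
j(Z) = -4 + Z/8
1/(j(K) + M(P)) = 1/((-4 + (⅛)*(-28/5)) + 2*(-316)*(247 - 316)) = 1/((-4 - 7/10) + 2*(-316)*(-69)) = 1/(-47/10 + 43608) = 1/(436033/10) = 10/436033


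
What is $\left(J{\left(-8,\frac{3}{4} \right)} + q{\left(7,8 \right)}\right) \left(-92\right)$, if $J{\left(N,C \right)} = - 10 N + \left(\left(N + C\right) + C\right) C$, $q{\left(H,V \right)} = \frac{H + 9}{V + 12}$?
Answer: $- \frac{69851}{10} \approx -6985.1$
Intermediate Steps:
$q{\left(H,V \right)} = \frac{9 + H}{12 + V}$
$J{\left(N,C \right)} = - 10 N + C \left(N + 2 C\right)$ ($J{\left(N,C \right)} = - 10 N + \left(\left(C + N\right) + C\right) C = - 10 N + \left(N + 2 C\right) C = - 10 N + C \left(N + 2 C\right)$)
$\left(J{\left(-8,\frac{3}{4} \right)} + q{\left(7,8 \right)}\right) \left(-92\right) = \left(\left(\left(-10\right) \left(-8\right) + 2 \left(\frac{3}{4}\right)^{2} + \frac{3}{4} \left(-8\right)\right) + \frac{9 + 7}{12 + 8}\right) \left(-92\right) = \left(\left(80 + 2 \left(3 \cdot \frac{1}{4}\right)^{2} + 3 \cdot \frac{1}{4} \left(-8\right)\right) + \frac{1}{20} \cdot 16\right) \left(-92\right) = \left(\left(80 + 2 \left(\frac{3}{4}\right)^{2} + \frac{3}{4} \left(-8\right)\right) + \frac{1}{20} \cdot 16\right) \left(-92\right) = \left(\left(80 + 2 \cdot \frac{9}{16} - 6\right) + \frac{4}{5}\right) \left(-92\right) = \left(\left(80 + \frac{9}{8} - 6\right) + \frac{4}{5}\right) \left(-92\right) = \left(\frac{601}{8} + \frac{4}{5}\right) \left(-92\right) = \frac{3037}{40} \left(-92\right) = - \frac{69851}{10}$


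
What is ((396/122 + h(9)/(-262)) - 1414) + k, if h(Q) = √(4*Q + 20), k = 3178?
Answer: 107802/61 - √14/131 ≈ 1767.2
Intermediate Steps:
h(Q) = √(20 + 4*Q)
((396/122 + h(9)/(-262)) - 1414) + k = ((396/122 + (2*√(5 + 9))/(-262)) - 1414) + 3178 = ((396*(1/122) + (2*√14)*(-1/262)) - 1414) + 3178 = ((198/61 - √14/131) - 1414) + 3178 = (-86056/61 - √14/131) + 3178 = 107802/61 - √14/131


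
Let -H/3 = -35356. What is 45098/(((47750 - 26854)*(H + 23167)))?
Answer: 22549/1350247280 ≈ 1.6700e-5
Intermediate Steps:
H = 106068 (H = -3*(-35356) = 106068)
45098/(((47750 - 26854)*(H + 23167))) = 45098/(((47750 - 26854)*(106068 + 23167))) = 45098/((20896*129235)) = 45098/2700494560 = 45098*(1/2700494560) = 22549/1350247280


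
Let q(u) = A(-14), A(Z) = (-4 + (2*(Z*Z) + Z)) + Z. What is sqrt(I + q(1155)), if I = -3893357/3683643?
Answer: sqrt(4870579533262089)/3683643 ≈ 18.946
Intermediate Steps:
I = -3893357/3683643 (I = -3893357*1/3683643 = -3893357/3683643 ≈ -1.0569)
A(Z) = -4 + 2*Z + 2*Z**2 (A(Z) = (-4 + (2*Z**2 + Z)) + Z = (-4 + (Z + 2*Z**2)) + Z = (-4 + Z + 2*Z**2) + Z = -4 + 2*Z + 2*Z**2)
q(u) = 360 (q(u) = -4 + 2*(-14) + 2*(-14)**2 = -4 - 28 + 2*196 = -4 - 28 + 392 = 360)
sqrt(I + q(1155)) = sqrt(-3893357/3683643 + 360) = sqrt(1322218123/3683643) = sqrt(4870579533262089)/3683643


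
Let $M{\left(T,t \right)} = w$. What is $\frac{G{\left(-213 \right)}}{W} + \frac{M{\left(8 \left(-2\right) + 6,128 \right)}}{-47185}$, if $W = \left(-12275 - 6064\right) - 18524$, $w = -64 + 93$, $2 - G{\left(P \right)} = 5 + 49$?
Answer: $\frac{1384593}{1739380655} \approx 0.00079603$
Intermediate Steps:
$G{\left(P \right)} = -52$ ($G{\left(P \right)} = 2 - \left(5 + 49\right) = 2 - 54 = -52$)
$w = 29$
$W = -36863$ ($W = -18339 - 18524 = -36863$)
$M{\left(T,t \right)} = 29$
$\frac{G{\left(-213 \right)}}{W} + \frac{M{\left(8 \left(-2\right) + 6,128 \right)}}{-47185} = - \frac{52}{-36863} + \frac{29}{-47185} = \left(-52\right) \left(- \frac{1}{36863}\right) + 29 \left(- \frac{1}{47185}\right) = \frac{52}{36863} - \frac{29}{47185} = \frac{1384593}{1739380655}$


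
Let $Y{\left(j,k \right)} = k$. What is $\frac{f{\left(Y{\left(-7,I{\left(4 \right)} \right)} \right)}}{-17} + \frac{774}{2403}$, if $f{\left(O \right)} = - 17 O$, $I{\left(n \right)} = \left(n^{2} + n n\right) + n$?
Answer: $\frac{9698}{267} \approx 36.322$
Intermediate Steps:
$I{\left(n \right)} = n + 2 n^{2}$ ($I{\left(n \right)} = \left(n^{2} + n^{2}\right) + n = 2 n^{2} + n = n + 2 n^{2}$)
$\frac{f{\left(Y{\left(-7,I{\left(4 \right)} \right)} \right)}}{-17} + \frac{774}{2403} = \frac{\left(-17\right) 4 \left(1 + 2 \cdot 4\right)}{-17} + \frac{774}{2403} = - 17 \cdot 4 \left(1 + 8\right) \left(- \frac{1}{17}\right) + 774 \cdot \frac{1}{2403} = - 17 \cdot 4 \cdot 9 \left(- \frac{1}{17}\right) + \frac{86}{267} = \left(-17\right) 36 \left(- \frac{1}{17}\right) + \frac{86}{267} = \left(-612\right) \left(- \frac{1}{17}\right) + \frac{86}{267} = 36 + \frac{86}{267} = \frac{9698}{267}$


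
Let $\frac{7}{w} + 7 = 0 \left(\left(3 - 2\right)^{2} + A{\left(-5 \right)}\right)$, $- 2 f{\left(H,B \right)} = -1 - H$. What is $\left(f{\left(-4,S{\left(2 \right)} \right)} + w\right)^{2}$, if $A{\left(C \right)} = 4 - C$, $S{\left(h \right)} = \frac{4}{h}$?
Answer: $\frac{25}{4} \approx 6.25$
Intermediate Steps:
$f{\left(H,B \right)} = \frac{1}{2} + \frac{H}{2}$ ($f{\left(H,B \right)} = - \frac{-1 - H}{2} = \frac{1}{2} + \frac{H}{2}$)
$w = -1$ ($w = \frac{7}{-7 + 0 \left(\left(3 - 2\right)^{2} + \left(4 - -5\right)\right)} = \frac{7}{-7 + 0 \left(1^{2} + \left(4 + 5\right)\right)} = \frac{7}{-7 + 0 \left(1 + 9\right)} = \frac{7}{-7 + 0 \cdot 10} = \frac{7}{-7 + 0} = \frac{7}{-7} = 7 \left(- \frac{1}{7}\right) = -1$)
$\left(f{\left(-4,S{\left(2 \right)} \right)} + w\right)^{2} = \left(\left(\frac{1}{2} + \frac{1}{2} \left(-4\right)\right) - 1\right)^{2} = \left(\left(\frac{1}{2} - 2\right) - 1\right)^{2} = \left(- \frac{3}{2} - 1\right)^{2} = \left(- \frac{5}{2}\right)^{2} = \frac{25}{4}$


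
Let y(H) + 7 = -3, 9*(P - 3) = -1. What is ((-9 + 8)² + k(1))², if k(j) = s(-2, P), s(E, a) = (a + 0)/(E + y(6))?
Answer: 1681/2916 ≈ 0.57647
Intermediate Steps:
P = 26/9 (P = 3 + (⅑)*(-1) = 3 - ⅑ = 26/9 ≈ 2.8889)
y(H) = -10 (y(H) = -7 - 3 = -10)
s(E, a) = a/(-10 + E) (s(E, a) = (a + 0)/(E - 10) = a/(-10 + E))
k(j) = -13/54 (k(j) = 26/(9*(-10 - 2)) = (26/9)/(-12) = (26/9)*(-1/12) = -13/54)
((-9 + 8)² + k(1))² = ((-9 + 8)² - 13/54)² = ((-1)² - 13/54)² = (1 - 13/54)² = (41/54)² = 1681/2916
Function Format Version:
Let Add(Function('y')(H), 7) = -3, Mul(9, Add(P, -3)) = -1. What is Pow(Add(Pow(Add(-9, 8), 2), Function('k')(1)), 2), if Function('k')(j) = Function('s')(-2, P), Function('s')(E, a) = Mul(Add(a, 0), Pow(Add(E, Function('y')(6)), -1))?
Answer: Rational(1681, 2916) ≈ 0.57647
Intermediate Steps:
P = Rational(26, 9) (P = Add(3, Mul(Rational(1, 9), -1)) = Add(3, Rational(-1, 9)) = Rational(26, 9) ≈ 2.8889)
Function('y')(H) = -10 (Function('y')(H) = Add(-7, -3) = -10)
Function('s')(E, a) = Mul(a, Pow(Add(-10, E), -1)) (Function('s')(E, a) = Mul(Add(a, 0), Pow(Add(E, -10), -1)) = Mul(a, Pow(Add(-10, E), -1)))
Function('k')(j) = Rational(-13, 54) (Function('k')(j) = Mul(Rational(26, 9), Pow(Add(-10, -2), -1)) = Mul(Rational(26, 9), Pow(-12, -1)) = Mul(Rational(26, 9), Rational(-1, 12)) = Rational(-13, 54))
Pow(Add(Pow(Add(-9, 8), 2), Function('k')(1)), 2) = Pow(Add(Pow(Add(-9, 8), 2), Rational(-13, 54)), 2) = Pow(Add(Pow(-1, 2), Rational(-13, 54)), 2) = Pow(Add(1, Rational(-13, 54)), 2) = Pow(Rational(41, 54), 2) = Rational(1681, 2916)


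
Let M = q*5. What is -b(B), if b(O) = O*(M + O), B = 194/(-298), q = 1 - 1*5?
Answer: -298469/22201 ≈ -13.444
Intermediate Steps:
q = -4 (q = 1 - 5 = -4)
B = -97/149 (B = 194*(-1/298) = -97/149 ≈ -0.65101)
M = -20 (M = -4*5 = -20)
b(O) = O*(-20 + O)
-b(B) = -(-97)*(-20 - 97/149)/149 = -(-97)*(-3077)/(149*149) = -1*298469/22201 = -298469/22201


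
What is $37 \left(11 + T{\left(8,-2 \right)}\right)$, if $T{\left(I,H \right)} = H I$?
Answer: $-185$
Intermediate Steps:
$37 \left(11 + T{\left(8,-2 \right)}\right) = 37 \left(11 - 16\right) = 37 \left(-5\right) = -185$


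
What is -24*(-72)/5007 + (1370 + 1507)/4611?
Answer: 2485883/2565253 ≈ 0.96906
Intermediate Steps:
-24*(-72)/5007 + (1370 + 1507)/4611 = 1728*(1/5007) + 2877*(1/4611) = 576/1669 + 959/1537 = 2485883/2565253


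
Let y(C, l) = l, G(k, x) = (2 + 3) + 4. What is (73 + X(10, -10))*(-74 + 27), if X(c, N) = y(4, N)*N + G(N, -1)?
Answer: -8554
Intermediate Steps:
G(k, x) = 9 (G(k, x) = 5 + 4 = 9)
X(c, N) = 9 + N**2 (X(c, N) = N*N + 9 = N**2 + 9 = 9 + N**2)
(73 + X(10, -10))*(-74 + 27) = (73 + (9 + (-10)**2))*(-74 + 27) = (73 + (9 + 100))*(-47) = (73 + 109)*(-47) = 182*(-47) = -8554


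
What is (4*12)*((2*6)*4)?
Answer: 2304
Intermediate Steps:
(4*12)*((2*6)*4) = 48*(12*4) = 48*48 = 2304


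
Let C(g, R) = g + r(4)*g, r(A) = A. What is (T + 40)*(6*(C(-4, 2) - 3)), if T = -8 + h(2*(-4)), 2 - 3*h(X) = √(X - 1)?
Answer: -4508 + 138*I ≈ -4508.0 + 138.0*I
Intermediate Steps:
h(X) = ⅔ - √(-1 + X)/3 (h(X) = ⅔ - √(X - 1)/3 = ⅔ - √(-1 + X)/3)
C(g, R) = 5*g (C(g, R) = g + 4*g = 5*g)
T = -22/3 - I (T = -8 + (⅔ - √(-1 + 2*(-4))/3) = -8 + (⅔ - √(-1 - 8)/3) = -8 + (⅔ - I) = -22/3 - I ≈ -7.3333 - 1.0*I)
(T + 40)*(6*(C(-4, 2) - 3)) = ((-22/3 - I) + 40)*(6*(5*(-4) - 3)) = (98/3 - I)*(6*(-20 - 3)) = (98/3 - I)*(6*(-23)) = (98/3 - I)*(-138) = -4508 + 138*I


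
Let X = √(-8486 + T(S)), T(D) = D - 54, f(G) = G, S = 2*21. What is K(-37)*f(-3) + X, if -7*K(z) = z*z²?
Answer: -151959/7 + I*√8498 ≈ -21708.0 + 92.185*I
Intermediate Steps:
S = 42
T(D) = -54 + D
K(z) = -z³/7 (K(z) = -z*z²/7 = -z³/7)
X = I*√8498 (X = √(-8486 + (-54 + 42)) = √(-8486 - 12) = √(-8498) = I*√8498 ≈ 92.185*I)
K(-37)*f(-3) + X = -⅐*(-37)³*(-3) + I*√8498 = -⅐*(-50653)*(-3) + I*√8498 = (50653/7)*(-3) + I*√8498 = -151959/7 + I*√8498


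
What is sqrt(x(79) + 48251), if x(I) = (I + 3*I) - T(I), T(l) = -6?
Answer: 3*sqrt(5397) ≈ 220.39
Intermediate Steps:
x(I) = 6 + 4*I (x(I) = (I + 3*I) - 1*(-6) = 4*I + 6 = 6 + 4*I)
sqrt(x(79) + 48251) = sqrt((6 + 4*79) + 48251) = sqrt((6 + 316) + 48251) = sqrt(322 + 48251) = sqrt(48573) = 3*sqrt(5397)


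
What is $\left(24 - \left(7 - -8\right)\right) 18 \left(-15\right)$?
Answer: $-2430$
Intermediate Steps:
$\left(24 - \left(7 - -8\right)\right) 18 \left(-15\right) = \left(24 - \left(7 + 8\right)\right) 18 \left(-15\right) = \left(24 - 15\right) 18 \left(-15\right) = 9 \cdot 18 \left(-15\right) = 162 \left(-15\right) = -2430$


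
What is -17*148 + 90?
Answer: -2426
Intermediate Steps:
-17*148 + 90 = -2516 + 90 = -2426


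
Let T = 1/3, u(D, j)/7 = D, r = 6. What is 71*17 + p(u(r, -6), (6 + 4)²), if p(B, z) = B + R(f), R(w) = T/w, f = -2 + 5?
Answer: 11242/9 ≈ 1249.1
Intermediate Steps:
u(D, j) = 7*D
f = 3
T = ⅓ ≈ 0.33333
R(w) = 1/(3*w)
p(B, z) = ⅑ + B (p(B, z) = B + (⅓)/3 = B + (⅓)*(⅓) = B + ⅑ = ⅑ + B)
71*17 + p(u(r, -6), (6 + 4)²) = 71*17 + (⅑ + 7*6) = 1207 + (⅑ + 42) = 1207 + 379/9 = 11242/9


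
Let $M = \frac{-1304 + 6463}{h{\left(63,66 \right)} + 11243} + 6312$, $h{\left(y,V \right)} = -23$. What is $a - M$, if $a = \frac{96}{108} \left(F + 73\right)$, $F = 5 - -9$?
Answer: $- \frac{2119943}{340} \approx -6235.1$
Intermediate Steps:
$F = 14$ ($F = 5 + 9 = 14$)
$M = \frac{6438709}{1020}$ ($M = \frac{-1304 + 6463}{-23 + 11243} + 6312 = \frac{5159}{11220} + 6312 = 5159 \cdot \frac{1}{11220} + 6312 = \frac{469}{1020} + 6312 = \frac{6438709}{1020} \approx 6312.5$)
$a = \frac{232}{3}$ ($a = \frac{96}{108} \left(14 + 73\right) = 96 \cdot \frac{1}{108} \cdot 87 = \frac{8}{9} \cdot 87 = \frac{232}{3} \approx 77.333$)
$a - M = \frac{232}{3} - \frac{6438709}{1020} = - \frac{2119943}{340}$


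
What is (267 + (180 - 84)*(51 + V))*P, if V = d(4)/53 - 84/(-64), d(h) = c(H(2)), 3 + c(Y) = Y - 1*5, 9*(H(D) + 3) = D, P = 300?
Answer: 83784700/53 ≈ 1.5808e+6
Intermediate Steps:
H(D) = -3 + D/9
c(Y) = -8 + Y (c(Y) = -3 + (Y - 1*5) = -3 + (Y - 5) = -3 + (-5 + Y) = -8 + Y)
d(h) = -97/9 (d(h) = -8 + (-3 + (⅑)*2) = -8 + (-3 + 2/9) = -8 - 25/9 = -97/9)
V = 8465/7632 (V = -97/9/53 - 84/(-64) = -97/9*1/53 - 84*(-1/64) = -97/477 + 21/16 = 8465/7632 ≈ 1.1091)
(267 + (180 - 84)*(51 + V))*P = (267 + (180 - 84)*(51 + 8465/7632))*300 = (267 + 96*(397697/7632))*300 = (267 + 795394/159)*300 = (837847/159)*300 = 83784700/53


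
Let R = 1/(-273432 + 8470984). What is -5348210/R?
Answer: -43842229581920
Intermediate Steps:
R = 1/8197552 ≈ 1.2199e-7
-5348210/R = -5348210/1/8197552 = -5348210*8197552 = -43842229581920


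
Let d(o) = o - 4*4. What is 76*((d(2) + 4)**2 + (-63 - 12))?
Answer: 1900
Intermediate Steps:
d(o) = -16 + o (d(o) = o - 16 = -16 + o)
76*((d(2) + 4)**2 + (-63 - 12)) = 76*(((-16 + 2) + 4)**2 + (-63 - 12)) = 76*((-14 + 4)**2 - 75) = 76*((-10)**2 - 75) = 76*(100 - 75) = 76*25 = 1900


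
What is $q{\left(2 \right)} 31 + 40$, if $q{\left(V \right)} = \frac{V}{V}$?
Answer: $71$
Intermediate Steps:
$q{\left(V \right)} = 1$
$q{\left(2 \right)} 31 + 40 = 1 \cdot 31 + 40 = 31 + 40 = 71$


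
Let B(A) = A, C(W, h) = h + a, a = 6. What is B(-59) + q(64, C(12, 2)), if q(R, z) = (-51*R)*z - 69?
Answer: -26240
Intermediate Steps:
C(W, h) = 6 + h (C(W, h) = h + 6 = 6 + h)
q(R, z) = -69 - 51*R*z (q(R, z) = -51*R*z - 69 = -69 - 51*R*z)
B(-59) + q(64, C(12, 2)) = -59 + (-69 - 51*64*(6 + 2)) = -59 + (-69 - 51*64*8) = -59 + (-69 - 26112) = -59 - 26181 = -26240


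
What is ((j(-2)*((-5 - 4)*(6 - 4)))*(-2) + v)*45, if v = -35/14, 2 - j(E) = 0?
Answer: 6255/2 ≈ 3127.5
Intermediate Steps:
j(E) = 2 (j(E) = 2 - 1*0 = 2 + 0 = 2)
v = -5/2 (v = -35*1/14 = -5/2 ≈ -2.5000)
((j(-2)*((-5 - 4)*(6 - 4)))*(-2) + v)*45 = ((2*((-5 - 4)*(6 - 4)))*(-2) - 5/2)*45 = ((2*(-9*2))*(-2) - 5/2)*45 = ((2*(-18))*(-2) - 5/2)*45 = (-36*(-2) - 5/2)*45 = (72 - 5/2)*45 = (139/2)*45 = 6255/2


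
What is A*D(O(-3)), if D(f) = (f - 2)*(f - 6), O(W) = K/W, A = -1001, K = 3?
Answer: -21021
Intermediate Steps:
O(W) = 3/W
D(f) = (-6 + f)*(-2 + f) (D(f) = (-2 + f)*(-6 + f) = (-6 + f)*(-2 + f))
A*D(O(-3)) = -1001*(12 + (3/(-3))² - 24/(-3)) = -1001*(12 + (3*(-⅓))² - 24*(-1)/3) = -1001*(12 + (-1)² - 8*(-1)) = -1001*(12 + 1 + 8) = -1001*21 = -21021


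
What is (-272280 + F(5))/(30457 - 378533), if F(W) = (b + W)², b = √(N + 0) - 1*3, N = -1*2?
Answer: 136139/174038 - I*√2/87019 ≈ 0.78224 - 1.6252e-5*I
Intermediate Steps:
N = -2
b = -3 + I*√2 (b = √(-2 + 0) - 1*3 = √(-2) - 3 = I*√2 - 3 = -3 + I*√2 ≈ -3.0 + 1.4142*I)
F(W) = (-3 + W + I*√2)² (F(W) = ((-3 + I*√2) + W)² = (-3 + W + I*√2)²)
(-272280 + F(5))/(30457 - 378533) = (-272280 + (-3 + 5 + I*√2)²)/(30457 - 378533) = (-272280 + (2 + I*√2)²)/(-348076) = (-272280 + (2 + I*√2)²)*(-1/348076) = 68070/87019 - (2 + I*√2)²/348076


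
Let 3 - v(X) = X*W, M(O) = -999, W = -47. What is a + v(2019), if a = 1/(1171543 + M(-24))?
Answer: 111079943425/1170544 ≈ 94896.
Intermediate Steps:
v(X) = 3 + 47*X (v(X) = 3 - X*(-47) = 3 - (-47)*X = 3 + 47*X)
a = 1/1170544 (a = 1/(1171543 - 999) = 1/1170544 ≈ 8.5430e-7)
a + v(2019) = 1/1170544 + (3 + 47*2019) = 1/1170544 + (3 + 94893) = 1/1170544 + 94896 = 111079943425/1170544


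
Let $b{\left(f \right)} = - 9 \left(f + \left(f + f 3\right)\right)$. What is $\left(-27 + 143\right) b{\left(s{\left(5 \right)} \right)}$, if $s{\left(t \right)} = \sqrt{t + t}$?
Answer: $- 5220 \sqrt{10} \approx -16507.0$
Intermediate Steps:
$s{\left(t \right)} = \sqrt{2} \sqrt{t}$ ($s{\left(t \right)} = \sqrt{2 t} = \sqrt{2} \sqrt{t}$)
$b{\left(f \right)} = - 45 f$ ($b{\left(f \right)} = - 9 \left(f + \left(f + 3 f\right)\right) = - 9 \left(f + 4 f\right) = - 9 \cdot 5 f = - 45 f$)
$\left(-27 + 143\right) b{\left(s{\left(5 \right)} \right)} = \left(-27 + 143\right) \left(- 45 \sqrt{2} \sqrt{5}\right) = 116 \left(- 45 \sqrt{10}\right) = - 5220 \sqrt{10}$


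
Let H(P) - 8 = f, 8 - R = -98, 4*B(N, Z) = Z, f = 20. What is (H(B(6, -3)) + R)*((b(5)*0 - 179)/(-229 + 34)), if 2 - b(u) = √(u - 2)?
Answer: 23986/195 ≈ 123.01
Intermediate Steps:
b(u) = 2 - √(-2 + u) (b(u) = 2 - √(u - 2) = 2 - √(-2 + u))
B(N, Z) = Z/4
R = 106 (R = 8 - 1*(-98) = 8 + 98 = 106)
H(P) = 28 (H(P) = 8 + 20 = 28)
(H(B(6, -3)) + R)*((b(5)*0 - 179)/(-229 + 34)) = (28 + 106)*(((2 - √(-2 + 5))*0 - 179)/(-229 + 34)) = 134*(((2 - √3)*0 - 179)/(-195)) = 134*((0 - 179)*(-1/195)) = 134*(-179*(-1/195)) = 134*(179/195) = 23986/195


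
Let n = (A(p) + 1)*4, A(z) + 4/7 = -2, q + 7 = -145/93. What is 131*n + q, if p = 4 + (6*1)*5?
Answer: -541624/651 ≈ -831.99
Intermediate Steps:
q = -796/93 (q = -7 - 145/93 = -796/93 ≈ -8.5591)
p = 34 (p = 4 + 6*5 = 4 + 30 = 34)
A(z) = -18/7 (A(z) = -4/7 - 2 = -18/7)
n = -44/7 (n = (-18/7 + 1)*4 = -11/7*4 = -44/7 ≈ -6.2857)
131*n + q = 131*(-44/7) - 796/93 = -5764/7 - 796/93 = -541624/651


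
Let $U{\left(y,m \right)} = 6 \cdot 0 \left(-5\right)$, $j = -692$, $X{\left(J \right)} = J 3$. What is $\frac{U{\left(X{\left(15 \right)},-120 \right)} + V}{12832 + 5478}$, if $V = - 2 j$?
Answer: $\frac{692}{9155} \approx 0.075587$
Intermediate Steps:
$X{\left(J \right)} = 3 J$
$U{\left(y,m \right)} = 0$ ($U{\left(y,m \right)} = 0 \left(-5\right) = 0$)
$V = 1384$ ($V = \left(-2\right) \left(-692\right) = 1384$)
$\frac{U{\left(X{\left(15 \right)},-120 \right)} + V}{12832 + 5478} = \frac{0 + 1384}{12832 + 5478} = \frac{1384}{18310} = 1384 \cdot \frac{1}{18310} = \frac{692}{9155}$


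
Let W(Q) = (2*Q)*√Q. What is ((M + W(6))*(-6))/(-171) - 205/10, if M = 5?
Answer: -2317/114 + 8*√6/19 ≈ -19.293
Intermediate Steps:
W(Q) = 2*Q^(3/2)
((M + W(6))*(-6))/(-171) - 205/10 = ((5 + 2*6^(3/2))*(-6))/(-171) - 205/10 = ((5 + 2*(6*√6))*(-6))*(-1/171) - 205*⅒ = ((5 + 12*√6)*(-6))*(-1/171) - 41/2 = (-30 - 72*√6)*(-1/171) - 41/2 = (10/57 + 8*√6/19) - 41/2 = -2317/114 + 8*√6/19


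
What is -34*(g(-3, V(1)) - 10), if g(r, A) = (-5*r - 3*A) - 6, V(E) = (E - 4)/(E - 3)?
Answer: 187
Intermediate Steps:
V(E) = (-4 + E)/(-3 + E)
g(r, A) = -6 - 5*r - 3*A
-34*(g(-3, V(1)) - 10) = -34*((-6 - 5*(-3) - 3*(-4 + 1)/(-3 + 1)) - 10) = -34*((-6 + 15 - 3*(-3)/(-2)) - 10) = -34*((-6 + 15 - (-3)*(-3)/2) - 10) = -34*((-6 + 15 - 3*3/2) - 10) = -34*((-6 + 15 - 9/2) - 10) = -34*(9/2 - 10) = -34*(-11/2) = 187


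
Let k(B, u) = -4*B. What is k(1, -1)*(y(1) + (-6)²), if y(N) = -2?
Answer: -136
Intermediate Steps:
k(1, -1)*(y(1) + (-6)²) = (-4*1)*(-2 + (-6)²) = -4*(-2 + 36) = -4*34 = -136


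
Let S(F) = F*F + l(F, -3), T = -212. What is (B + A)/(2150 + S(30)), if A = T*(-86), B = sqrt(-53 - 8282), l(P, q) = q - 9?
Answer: 9116/1519 + I*sqrt(8335)/3038 ≈ 6.0013 + 0.030051*I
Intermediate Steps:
l(P, q) = -9 + q
B = I*sqrt(8335) (B = sqrt(-8335) = I*sqrt(8335) ≈ 91.296*I)
A = 18232 (A = -212*(-86) = 18232)
S(F) = -12 + F**2 (S(F) = F*F + (-9 - 3) = F**2 - 12 = -12 + F**2)
(B + A)/(2150 + S(30)) = (I*sqrt(8335) + 18232)/(2150 + (-12 + 30**2)) = (18232 + I*sqrt(8335))/(2150 + (-12 + 900)) = (18232 + I*sqrt(8335))/(2150 + 888) = (18232 + I*sqrt(8335))/3038 = (18232 + I*sqrt(8335))*(1/3038) = 9116/1519 + I*sqrt(8335)/3038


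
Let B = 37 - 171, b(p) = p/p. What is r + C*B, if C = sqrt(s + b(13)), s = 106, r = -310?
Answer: -310 - 134*sqrt(107) ≈ -1696.1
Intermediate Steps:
b(p) = 1
B = -134
C = sqrt(107) (C = sqrt(106 + 1) = sqrt(107) ≈ 10.344)
r + C*B = -310 + sqrt(107)*(-134) = -310 - 134*sqrt(107)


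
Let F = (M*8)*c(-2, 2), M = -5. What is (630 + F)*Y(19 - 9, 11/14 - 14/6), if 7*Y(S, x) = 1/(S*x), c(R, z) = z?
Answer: -66/13 ≈ -5.0769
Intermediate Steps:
F = -80 (F = -5*8*2 = -40*2 = -80)
Y(S, x) = 1/(7*S*x) (Y(S, x) = 1/(7*((S*x))) = (1/(S*x))/7 = 1/(7*S*x))
(630 + F)*Y(19 - 9, 11/14 - 14/6) = (630 - 80)*(1/(7*(19 - 9)*(11/14 - 14/6))) = 550*((⅐)/(10*(11*(1/14) - 14*⅙))) = 550*((⅐)*(⅒)/(11/14 - 7/3)) = 550*((⅐)*(⅒)/(-65/42)) = 550*((⅐)*(⅒)*(-42/65)) = 550*(-3/325) = -66/13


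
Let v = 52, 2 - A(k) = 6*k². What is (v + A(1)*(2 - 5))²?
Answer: 4096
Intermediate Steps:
A(k) = 2 - 6*k²
(v + A(1)*(2 - 5))² = (52 + (2 - 6*1²)*(2 - 5))² = (52 + (2 - 6*1)*(-3))² = (52 + (2 - 6)*(-3))² = (52 - 4*(-3))² = (52 + 12)² = 64² = 4096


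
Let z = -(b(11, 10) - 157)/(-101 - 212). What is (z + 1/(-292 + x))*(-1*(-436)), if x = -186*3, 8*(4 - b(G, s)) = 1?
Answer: -56884593/266050 ≈ -213.81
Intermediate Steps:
b(G, s) = 31/8 (b(G, s) = 4 - 1/8*1 = 4 - 1/8 = 31/8)
x = -558
z = -1225/2504 (z = -(31/8 - 157)/(-101 - 212) = -(-1225)/(8*(-313)) = -(-1225)*(-1)/(8*313) = -1*1225/2504 = -1225/2504 ≈ -0.48922)
(z + 1/(-292 + x))*(-1*(-436)) = (-1225/2504 + 1/(-292 - 558))*(-1*(-436)) = (-1225/2504 + 1/(-850))*436 = (-1225/2504 - 1/850)*436 = -521877/1064200*436 = -56884593/266050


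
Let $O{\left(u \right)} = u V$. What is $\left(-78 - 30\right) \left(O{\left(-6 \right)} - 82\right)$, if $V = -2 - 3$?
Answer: $5616$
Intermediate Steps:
$V = -5$
$O{\left(u \right)} = - 5 u$ ($O{\left(u \right)} = u \left(-5\right) = - 5 u$)
$\left(-78 - 30\right) \left(O{\left(-6 \right)} - 82\right) = \left(-78 - 30\right) \left(\left(-5\right) \left(-6\right) - 82\right) = \left(-78 - 30\right) \left(30 - 82\right) = \left(-108\right) \left(-52\right) = 5616$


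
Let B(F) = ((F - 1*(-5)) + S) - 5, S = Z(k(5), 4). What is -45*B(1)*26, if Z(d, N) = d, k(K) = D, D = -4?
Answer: 3510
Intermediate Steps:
k(K) = -4
S = -4
B(F) = -4 + F (B(F) = ((F - 1*(-5)) - 4) - 5 = ((F + 5) - 4) - 5 = ((5 + F) - 4) - 5 = (1 + F) - 5 = -4 + F)
-45*B(1)*26 = -45*(-4 + 1)*26 = -45*(-3)*26 = 135*26 = 3510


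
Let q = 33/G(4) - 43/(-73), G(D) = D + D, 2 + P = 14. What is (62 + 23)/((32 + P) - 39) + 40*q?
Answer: 15006/73 ≈ 205.56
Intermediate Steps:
P = 12 (P = -2 + 14 = 12)
G(D) = 2*D
q = 2753/584 (q = 33/((2*4)) - 43/(-73) = 33/8 - 43*(-1/73) = 33*(⅛) + 43/73 = 33/8 + 43/73 = 2753/584 ≈ 4.7140)
(62 + 23)/((32 + P) - 39) + 40*q = (62 + 23)/((32 + 12) - 39) + 40*(2753/584) = 85/(44 - 39) + 13765/73 = 85/5 + 13765/73 = 85*(⅕) + 13765/73 = 17 + 13765/73 = 15006/73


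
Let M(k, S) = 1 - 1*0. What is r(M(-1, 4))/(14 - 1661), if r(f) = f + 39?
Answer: -40/1647 ≈ -0.024287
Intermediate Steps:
M(k, S) = 1 (M(k, S) = 1 + 0 = 1)
r(f) = 39 + f
r(M(-1, 4))/(14 - 1661) = (39 + 1)/(14 - 1661) = 40/(-1647) = 40*(-1/1647) = -40/1647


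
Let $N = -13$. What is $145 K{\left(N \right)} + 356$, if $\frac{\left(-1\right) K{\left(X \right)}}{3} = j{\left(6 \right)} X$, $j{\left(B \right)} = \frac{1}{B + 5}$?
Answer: $\frac{9571}{11} \approx 870.09$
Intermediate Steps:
$j{\left(B \right)} = \frac{1}{5 + B}$
$K{\left(X \right)} = - \frac{3 X}{11}$ ($K{\left(X \right)} = - 3 \frac{X}{5 + 6} = - 3 \frac{X}{11} = - \frac{3 X}{11}$)
$145 K{\left(N \right)} + 356 = 145 \left(\left(- \frac{3}{11}\right) \left(-13\right)\right) + 356 = 145 \cdot \frac{39}{11} + 356 = \frac{5655}{11} + 356 = \frac{9571}{11}$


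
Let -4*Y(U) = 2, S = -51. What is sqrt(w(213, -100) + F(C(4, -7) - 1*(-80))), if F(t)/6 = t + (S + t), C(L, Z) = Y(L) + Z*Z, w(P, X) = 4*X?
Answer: 2*sqrt(209) ≈ 28.914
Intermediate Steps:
Y(U) = -1/2 (Y(U) = -1/4*2 = -1/2)
C(L, Z) = -1/2 + Z**2 (C(L, Z) = -1/2 + Z*Z = -1/2 + Z**2)
F(t) = -306 + 12*t (F(t) = 6*(t + (-51 + t)) = 6*(-51 + 2*t) = -306 + 12*t)
sqrt(w(213, -100) + F(C(4, -7) - 1*(-80))) = sqrt(4*(-100) + (-306 + 12*((-1/2 + (-7)**2) - 1*(-80)))) = sqrt(-400 + (-306 + 12*((-1/2 + 49) + 80))) = sqrt(-400 + (-306 + 12*(97/2 + 80))) = sqrt(-400 + (-306 + 12*(257/2))) = sqrt(-400 + (-306 + 1542)) = sqrt(-400 + 1236) = sqrt(836) = 2*sqrt(209)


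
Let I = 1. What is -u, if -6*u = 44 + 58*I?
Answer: 17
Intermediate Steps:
u = -17 (u = -(44 + 58*1)/6 = -(44 + 58)/6 = -⅙*102 = -17)
-u = -1*(-17) = 17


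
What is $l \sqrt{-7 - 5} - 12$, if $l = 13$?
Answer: $-12 + 26 i \sqrt{3} \approx -12.0 + 45.033 i$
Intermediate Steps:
$l \sqrt{-7 - 5} - 12 = 13 \sqrt{-7 - 5} - 12 = 13 \sqrt{-12} - 12 = 13 \cdot 2 i \sqrt{3} - 12 = 26 i \sqrt{3} - 12 = -12 + 26 i \sqrt{3}$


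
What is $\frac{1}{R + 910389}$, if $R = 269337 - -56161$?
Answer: $\frac{1}{1235887} \approx 8.0914 \cdot 10^{-7}$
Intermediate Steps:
$R = 325498$ ($R = 269337 + 56161 = 325498$)
$\frac{1}{R + 910389} = \frac{1}{325498 + 910389} = \frac{1}{1235887}$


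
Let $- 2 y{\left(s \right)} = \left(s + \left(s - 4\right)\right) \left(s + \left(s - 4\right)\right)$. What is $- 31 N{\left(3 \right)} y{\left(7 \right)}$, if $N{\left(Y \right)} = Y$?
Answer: $4650$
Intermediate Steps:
$y{\left(s \right)} = - \frac{\left(-4 + 2 s\right)^{2}}{2}$ ($y{\left(s \right)} = - \frac{\left(s + \left(s - 4\right)\right) \left(s + \left(s - 4\right)\right)}{2} = - \frac{\left(s + \left(s - 4\right)\right) \left(s + \left(-4 + s\right)\right)}{2} = - \frac{\left(s + \left(-4 + s\right)\right) \left(-4 + 2 s\right)}{2} = - \frac{\left(-4 + 2 s\right) \left(-4 + 2 s\right)}{2} = - \frac{\left(-4 + 2 s\right)^{2}}{2}$)
$- 31 N{\left(3 \right)} y{\left(7 \right)} = \left(-31\right) 3 \left(- 2 \left(-2 + 7\right)^{2}\right) = - 93 \left(- 2 \cdot 5^{2}\right) = - 93 \left(\left(-2\right) 25\right) = \left(-93\right) \left(-50\right) = 4650$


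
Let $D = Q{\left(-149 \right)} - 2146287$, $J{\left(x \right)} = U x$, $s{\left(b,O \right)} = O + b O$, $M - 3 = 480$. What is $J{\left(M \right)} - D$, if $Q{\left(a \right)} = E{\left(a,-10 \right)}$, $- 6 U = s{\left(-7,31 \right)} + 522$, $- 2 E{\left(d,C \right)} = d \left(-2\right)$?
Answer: $2119388$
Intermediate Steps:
$M = 483$ ($M = 3 + 480 = 483$)
$E{\left(d,C \right)} = d$ ($E{\left(d,C \right)} = - \frac{d \left(-2\right)}{2} = - \frac{\left(-2\right) d}{2} = d$)
$s{\left(b,O \right)} = O + O b$
$U = -56$ ($U = - \frac{31 \left(1 - 7\right) + 522}{6} = - \frac{31 \left(-6\right) + 522}{6} = - \frac{-186 + 522}{6} = \left(- \frac{1}{6}\right) 336 = -56$)
$Q{\left(a \right)} = a$
$J{\left(x \right)} = - 56 x$
$D = -2146436$ ($D = -149 - 2146287 = -2146436$)
$J{\left(M \right)} - D = \left(-56\right) 483 - -2146436 = -27048 + 2146436 = 2119388$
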